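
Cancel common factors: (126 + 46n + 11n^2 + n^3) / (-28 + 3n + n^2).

By polynomial division,
  n^3 + 11n^2 + 46n + 126 = (n + 8)(n^2 + 3n - 28) + (50n + 350)
  n^2 + 3n - 28 = ((1/50)n - 2/25)(50n + 350) + (0)
Last nonzero remainder: 50n + 350. Dividing through by 50 gives the monic gcd n + 7.
Cancel n + 7 from numerator and denominator to get the reduced form.

(18 + 4n + n^2)/(-4 + n)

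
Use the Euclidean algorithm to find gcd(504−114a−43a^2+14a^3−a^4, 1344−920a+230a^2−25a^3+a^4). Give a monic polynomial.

−168+94a−17a^2+a^3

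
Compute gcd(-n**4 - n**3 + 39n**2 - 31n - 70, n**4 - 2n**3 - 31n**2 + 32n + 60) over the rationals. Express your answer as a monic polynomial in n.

n**2 - n - 2

By polynomial division,
  -n**4 - n**3 + 39n**2 - 31n - 70 = (-1)(n**4 - 2n**3 - 31n**2 + 32n + 60) + (-3n**3 + 8n**2 + n - 10)
  n**4 - 2n**3 - 31n**2 + 32n + 60 = (-(1/3)n - 2/9)(-3n**3 + 8n**2 + n - 10) + (-(260/9)n**2 + (260/9)n + 520/9)
  -3n**3 + 8n**2 + n - 10 = ((27/260)n - 9/52)(-(260/9)n**2 + (260/9)n + 520/9) + (0)
Last nonzero remainder: -(260/9)n**2 + (260/9)n + 520/9. Dividing through by -260/9 gives the monic gcd n**2 - n - 2.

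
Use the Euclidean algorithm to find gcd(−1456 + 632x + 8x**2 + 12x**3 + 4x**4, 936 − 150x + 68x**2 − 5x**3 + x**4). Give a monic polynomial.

26 − 2x + x**2

Euclidean algorithm in ℚ[x]:
  4x**4 + 12x**3 + 8x**2 + 632x − 1456 = (4)(x**4 − 5x**3 + 68x**2 − 150x + 936) + (32x**3 − 264x**2 + 1232x − 5200)
  x**4 − 5x**3 + 68x**2 − 150x + 936 = ((1/32)x + 13/128)(32x**3 − 264x**2 + 1232x − 5200) + ((901/16)x**2 − (901/8)x + 11713/8)
  32x**3 − 264x**2 + 1232x − 5200 = ((512/901)x − 3200/901)((901/16)x**2 − (901/8)x + 11713/8) + (0)
Last nonzero remainder: (901/16)x**2 − (901/8)x + 11713/8. Dividing through by 901/16 gives the monic gcd x**2 − 2x + 26.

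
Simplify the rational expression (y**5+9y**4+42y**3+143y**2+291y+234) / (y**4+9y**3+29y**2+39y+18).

(y**2+y+13)/(y+1)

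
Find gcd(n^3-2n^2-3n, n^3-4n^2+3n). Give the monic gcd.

Repeated division with remainder:
  n^3-2n^2-3n = (n^3-4n^2+3n) + (2n^2-6n)
  n^3-4n^2+3n = ((1/2)n-1/2)(2n^2-6n) + (0)
Last nonzero remainder: 2n^2-6n. Dividing through by 2 gives the monic gcd n^2-3n.

n^2-3n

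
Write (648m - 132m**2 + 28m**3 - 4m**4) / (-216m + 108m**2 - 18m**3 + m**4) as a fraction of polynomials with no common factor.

Euclidean algorithm in ℚ[m]:
  -4m**4 + 28m**3 - 132m**2 + 648m = (-4)(m**4 - 18m**3 + 108m**2 - 216m) + (-44m**3 + 300m**2 - 216m)
  m**4 - 18m**3 + 108m**2 - 216m = (-(1/44)m + 123/484)(-44m**3 + 300m**2 - 216m) + ((3249/121)m**2 - (19494/121)m)
  -44m**3 + 300m**2 - 216m = (-(5324/3249)m + 484/361)((3249/121)m**2 - (19494/121)m) + (0)
Last nonzero remainder: (3249/121)m**2 - (19494/121)m. Dividing through by 3249/121 gives the monic gcd m**2 - 6m.
Cancel m**2 - 6m from numerator and denominator to get the reduced form.

(-108 + 4m - 4m**2)/(36 - 12m + m**2)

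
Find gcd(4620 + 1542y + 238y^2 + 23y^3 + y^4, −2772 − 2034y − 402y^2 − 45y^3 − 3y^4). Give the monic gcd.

Apply the Euclidean algorithm:
  y^4 + 23y^3 + 238y^2 + 1542y + 4620 = (−1/3)(−3y^4 − 45y^3 − 402y^2 − 2034y − 2772) + (8y^3 + 104y^2 + 864y + 3696)
  −3y^4 − 45y^3 − 402y^2 − 2034y − 2772 = (−(3/8)y − 3/4)(8y^3 + 104y^2 + 864y + 3696) + (0)
Last nonzero remainder: 8y^3 + 104y^2 + 864y + 3696. Dividing through by 8 gives the monic gcd y^3 + 13y^2 + 108y + 462.

462 + 108y + 13y^2 + y^3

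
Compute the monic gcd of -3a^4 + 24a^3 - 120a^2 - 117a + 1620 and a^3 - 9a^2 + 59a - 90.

a^2 - 7a + 45

Euclidean algorithm in ℚ[a]:
  -3a^4 + 24a^3 - 120a^2 - 117a + 1620 = (-3a - 3)(a^3 - 9a^2 + 59a - 90) + (30a^2 - 210a + 1350)
  a^3 - 9a^2 + 59a - 90 = ((1/30)a - 1/15)(30a^2 - 210a + 1350) + (0)
Last nonzero remainder: 30a^2 - 210a + 1350. Dividing through by 30 gives the monic gcd a^2 - 7a + 45.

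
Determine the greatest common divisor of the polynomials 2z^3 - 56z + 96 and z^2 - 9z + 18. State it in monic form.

By polynomial division,
  2z^3 - 56z + 96 = (2z + 18)(z^2 - 9z + 18) + (70z - 228)
  z^2 - 9z + 18 = ((1/70)z - 201/2450)(70z - 228) + (-864/1225)
  70z - 228 = (-(42875/432)z + 23275/72)(-864/1225) + (0)
The last nonzero remainder is the constant -864/1225, so the polynomials are coprime and gcd = 1.

1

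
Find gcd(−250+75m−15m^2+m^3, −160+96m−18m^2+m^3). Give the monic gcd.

−10+m

Apply the Euclidean algorithm:
  m^3−15m^2+75m−250 = (m^3−18m^2+96m−160) + (3m^2−21m−90)
  m^3−18m^2+96m−160 = ((1/3)m−11/3)(3m^2−21m−90) + (49m−490)
  3m^2−21m−90 = ((3/49)m+9/49)(49m−490) + (0)
Last nonzero remainder: 49m−490. Dividing through by 49 gives the monic gcd m−10.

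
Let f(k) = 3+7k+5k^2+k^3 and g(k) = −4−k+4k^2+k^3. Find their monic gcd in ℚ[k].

1+k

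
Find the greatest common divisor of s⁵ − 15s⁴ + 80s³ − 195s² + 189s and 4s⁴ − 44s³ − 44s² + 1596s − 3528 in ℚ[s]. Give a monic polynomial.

Repeated division with remainder:
  s⁵ − 15s⁴ + 80s³ − 195s² + 189s = ((1/4)s − 1)(4s⁴ − 44s³ − 44s² + 1596s − 3528) + (47s³ − 638s² + 2667s − 3528)
  4s⁴ − 44s³ − 44s² + 1596s − 3528 = ((4/47)s + 484/2209)(47s³ − 638s² + 2667s − 3528) + (−(289800/2209)s² + (2898000/2209)s − 6085800/2209)
  47s³ − 638s² + 2667s − 3528 = (−(103823/289800)s + 2209/1725)(−(289800/2209)s² + (2898000/2209)s − 6085800/2209) + (0)
Last nonzero remainder: −(289800/2209)s² + (2898000/2209)s − 6085800/2209. Dividing through by −289800/2209 gives the monic gcd s² − 10s + 21.

s² − 10s + 21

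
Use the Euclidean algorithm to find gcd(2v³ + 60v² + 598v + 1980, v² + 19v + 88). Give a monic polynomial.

v + 11

By polynomial division,
  2v³ + 60v² + 598v + 1980 = (2v + 22)(v² + 19v + 88) + (4v + 44)
  v² + 19v + 88 = ((1/4)v + 2)(4v + 44) + (0)
Last nonzero remainder: 4v + 44. Dividing through by 4 gives the monic gcd v + 11.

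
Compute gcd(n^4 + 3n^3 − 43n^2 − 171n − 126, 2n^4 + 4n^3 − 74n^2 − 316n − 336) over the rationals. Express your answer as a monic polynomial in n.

Repeated division with remainder:
  n^4 + 3n^3 − 43n^2 − 171n − 126 = (1/2)(2n^4 + 4n^3 − 74n^2 − 316n − 336) + (n^3 − 6n^2 − 13n + 42)
  2n^4 + 4n^3 − 74n^2 − 316n − 336 = (2n + 16)(n^3 − 6n^2 − 13n + 42) + (48n^2 − 192n − 1008)
  n^3 − 6n^2 − 13n + 42 = ((1/48)n − 1/24)(48n^2 − 192n − 1008) + (0)
Last nonzero remainder: 48n^2 − 192n − 1008. Dividing through by 48 gives the monic gcd n^2 − 4n − 21.

n^2 − 4n − 21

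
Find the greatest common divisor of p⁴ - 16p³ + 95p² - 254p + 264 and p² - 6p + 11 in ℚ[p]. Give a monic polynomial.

By polynomial division,
  p⁴ - 16p³ + 95p² - 254p + 264 = (p² - 10p + 24)(p² - 6p + 11) + (0)
The last nonzero remainder p² - 6p + 11 is already monic.

p² - 6p + 11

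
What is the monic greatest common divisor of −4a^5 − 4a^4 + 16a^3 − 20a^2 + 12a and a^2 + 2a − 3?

Repeated division with remainder:
  −4a^5 − 4a^4 + 16a^3 − 20a^2 + 12a = (−4a^3 + 4a^2 − 4a)(a^2 + 2a − 3) + (0)
The last nonzero remainder a^2 + 2a − 3 is already monic.

a^2 + 2a − 3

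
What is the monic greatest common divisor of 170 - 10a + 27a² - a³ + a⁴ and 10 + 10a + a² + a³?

Apply the Euclidean algorithm:
  a⁴ - a³ + 27a² - 10a + 170 = (a - 2)(a³ + a² + 10a + 10) + (19a² + 190)
  a³ + a² + 10a + 10 = ((1/19)a + 1/19)(19a² + 190) + (0)
Last nonzero remainder: 19a² + 190. Dividing through by 19 gives the monic gcd a² + 10.

10 + a²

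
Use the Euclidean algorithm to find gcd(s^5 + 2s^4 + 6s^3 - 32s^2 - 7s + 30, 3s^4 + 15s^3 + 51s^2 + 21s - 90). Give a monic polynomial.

s^3 + 3s^2 + 11s - 15

By polynomial division,
  s^5 + 2s^4 + 6s^3 - 32s^2 - 7s + 30 = ((1/3)s - 1)(3s^4 + 15s^3 + 51s^2 + 21s - 90) + (4s^3 + 12s^2 + 44s - 60)
  3s^4 + 15s^3 + 51s^2 + 21s - 90 = ((3/4)s + 3/2)(4s^3 + 12s^2 + 44s - 60) + (0)
Last nonzero remainder: 4s^3 + 12s^2 + 44s - 60. Dividing through by 4 gives the monic gcd s^3 + 3s^2 + 11s - 15.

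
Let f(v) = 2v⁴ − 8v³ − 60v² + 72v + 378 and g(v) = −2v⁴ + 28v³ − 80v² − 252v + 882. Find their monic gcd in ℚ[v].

Euclidean algorithm in ℚ[v]:
  2v⁴ − 8v³ − 60v² + 72v + 378 = (−1)(−2v⁴ + 28v³ − 80v² − 252v + 882) + (20v³ − 140v² − 180v + 1260)
  −2v⁴ + 28v³ − 80v² − 252v + 882 = (−(1/10)v + 7/10)(20v³ − 140v² − 180v + 1260) + (0)
Last nonzero remainder: 20v³ − 140v² − 180v + 1260. Dividing through by 20 gives the monic gcd v³ − 7v² − 9v + 63.

v³ − 7v² − 9v + 63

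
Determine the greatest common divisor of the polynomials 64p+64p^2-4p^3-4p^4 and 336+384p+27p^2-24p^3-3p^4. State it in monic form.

-16-16p+p^2+p^3

Euclidean algorithm in ℚ[p]:
  -4p^4-4p^3+64p^2+64p = (4/3)(-3p^4-24p^3+27p^2+384p+336) + (28p^3+28p^2-448p-448)
  -3p^4-24p^3+27p^2+384p+336 = (-(3/28)p-3/4)(28p^3+28p^2-448p-448) + (0)
Last nonzero remainder: 28p^3+28p^2-448p-448. Dividing through by 28 gives the monic gcd p^3+p^2-16p-16.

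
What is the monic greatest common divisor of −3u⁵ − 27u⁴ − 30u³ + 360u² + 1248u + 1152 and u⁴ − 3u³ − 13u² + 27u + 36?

u² − u − 12

Repeated division with remainder:
  −3u⁵ − 27u⁴ − 30u³ + 360u² + 1248u + 1152 = (−3u − 36)(u⁴ − 3u³ − 13u² + 27u + 36) + (−177u³ − 27u² + 2328u + 2448)
  u⁴ − 3u³ − 13u² + 27u + 36 = (−(1/177)u + 62/3481)(−177u³ − 27u² + 2328u + 2448) + ((2205/3481)u² − (2205/3481)u − 26460/3481)
  −177u³ − 27u² + 2328u + 2448 = (−(205379/735)u − 236708/735)((2205/3481)u² − (2205/3481)u − 26460/3481) + (0)
Last nonzero remainder: (2205/3481)u² − (2205/3481)u − 26460/3481. Dividing through by 2205/3481 gives the monic gcd u² − u − 12.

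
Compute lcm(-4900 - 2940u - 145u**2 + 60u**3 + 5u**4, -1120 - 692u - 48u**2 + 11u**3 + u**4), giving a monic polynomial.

7840 + 3724u - 356u**2 - 125u**3 + 4u**4 + u**5

Euclidean algorithm in ℚ[u]:
  5u**4 + 60u**3 - 145u**2 - 2940u - 4900 = (5)(u**4 + 11u**3 - 48u**2 - 692u - 1120) + (5u**3 + 95u**2 + 520u + 700)
  u**4 + 11u**3 - 48u**2 - 692u - 1120 = ((1/5)u - 8/5)(5u**3 + 95u**2 + 520u + 700) + (0)
Last nonzero remainder: 5u**3 + 95u**2 + 520u + 700. Dividing through by 5 gives the monic gcd u**3 + 19u**2 + 104u + 140.
Then lcm(f, g) = f·g / gcd(f, g); expanding and making the result monic gives the answer.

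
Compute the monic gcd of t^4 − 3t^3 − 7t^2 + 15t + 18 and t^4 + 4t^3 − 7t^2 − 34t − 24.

Repeated division with remainder:
  t^4 − 3t^3 − 7t^2 + 15t + 18 = (t^4 + 4t^3 − 7t^2 − 34t − 24) + (−7t^3 + 49t + 42)
  t^4 + 4t^3 − 7t^2 − 34t − 24 = (−(1/7)t − 4/7)(−7t^3 + 49t + 42) + (0)
Last nonzero remainder: −7t^3 + 49t + 42. Dividing through by −7 gives the monic gcd t^3 − 7t − 6.

t^3 − 7t − 6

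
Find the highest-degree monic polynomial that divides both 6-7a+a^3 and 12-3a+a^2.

1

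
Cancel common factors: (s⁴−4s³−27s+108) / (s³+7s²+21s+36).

(s²−7s+12)/(s+4)

Euclidean algorithm in ℚ[s]:
  s⁴−4s³−27s+108 = (s−11)(s³+7s²+21s+36) + (56s²+168s+504)
  s³+7s²+21s+36 = ((1/56)s+1/14)(56s²+168s+504) + (0)
Last nonzero remainder: 56s²+168s+504. Dividing through by 56 gives the monic gcd s²+3s+9.
Cancel s²+3s+9 from numerator and denominator to get the reduced form.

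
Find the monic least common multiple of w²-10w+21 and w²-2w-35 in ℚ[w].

By polynomial division,
  w²-10w+21 = (w²-2w-35) + (-8w+56)
  w²-2w-35 = (-(1/8)w-5/8)(-8w+56) + (0)
Last nonzero remainder: -8w+56. Dividing through by -8 gives the monic gcd w-7.
Then lcm(f, g) = f·g / gcd(f, g); expanding and making the result monic gives the answer.

w³-5w²-29w+105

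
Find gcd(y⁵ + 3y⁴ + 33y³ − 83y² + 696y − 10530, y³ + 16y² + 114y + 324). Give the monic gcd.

By polynomial division,
  y⁵ + 3y⁴ + 33y³ − 83y² + 696y − 10530 = (y² − 13y + 127)(y³ + 16y² + 114y + 324) + (−957y² − 9570y − 51678)
  y³ + 16y² + 114y + 324 = (−(1/957)y − 2/319)(−957y² − 9570y − 51678) + (0)
Last nonzero remainder: −957y² − 9570y − 51678. Dividing through by −957 gives the monic gcd y² + 10y + 54.

y² + 10y + 54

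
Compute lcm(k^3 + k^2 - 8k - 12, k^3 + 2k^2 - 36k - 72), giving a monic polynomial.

k^5 + k^4 - 44k^3 - 48k^2 + 288k + 432

Apply the Euclidean algorithm:
  k^3 + k^2 - 8k - 12 = (k^3 + 2k^2 - 36k - 72) + (-k^2 + 28k + 60)
  k^3 + 2k^2 - 36k - 72 = (-k - 30)(-k^2 + 28k + 60) + (864k + 1728)
  -k^2 + 28k + 60 = (-(1/864)k + 5/144)(864k + 1728) + (0)
Last nonzero remainder: 864k + 1728. Dividing through by 864 gives the monic gcd k + 2.
Then lcm(f, g) = f·g / gcd(f, g); expanding and making the result monic gives the answer.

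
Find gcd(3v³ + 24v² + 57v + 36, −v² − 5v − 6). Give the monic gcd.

v + 3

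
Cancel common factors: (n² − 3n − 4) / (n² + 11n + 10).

(n − 4)/(n + 10)

Repeated division with remainder:
  n² − 3n − 4 = (n² + 11n + 10) + (−14n − 14)
  n² + 11n + 10 = (−(1/14)n − 5/7)(−14n − 14) + (0)
Last nonzero remainder: −14n − 14. Dividing through by −14 gives the monic gcd n + 1.
Cancel n + 1 from numerator and denominator to get the reduced form.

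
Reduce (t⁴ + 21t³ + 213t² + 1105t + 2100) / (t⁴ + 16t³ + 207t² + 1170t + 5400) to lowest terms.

Euclidean algorithm in ℚ[t]:
  t⁴ + 21t³ + 213t² + 1105t + 2100 = (t⁴ + 16t³ + 207t² + 1170t + 5400) + (5t³ + 6t² − 65t − 3300)
  t⁴ + 16t³ + 207t² + 1170t + 5400 = ((1/5)t + 74/25)(5t³ + 6t² − 65t − 3300) + ((5056/25)t² + (10112/5)t + 15168)
  5t³ + 6t² − 65t − 3300 = ((125/5056)t − 275/1264)((5056/25)t² + (10112/5)t + 15168) + (0)
Last nonzero remainder: (5056/25)t² + (10112/5)t + 15168. Dividing through by 5056/25 gives the monic gcd t² + 10t + 75.
Cancel t² + 10t + 75 from numerator and denominator to get the reduced form.

(t² + 11t + 28)/(t² + 6t + 72)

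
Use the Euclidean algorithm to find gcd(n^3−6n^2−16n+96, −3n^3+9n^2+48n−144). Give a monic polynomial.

n^2−16

Apply the Euclidean algorithm:
  n^3−6n^2−16n+96 = (−1/3)(−3n^3+9n^2+48n−144) + (−3n^2+48)
  −3n^3+9n^2+48n−144 = (n−3)(−3n^2+48) + (0)
Last nonzero remainder: −3n^2+48. Dividing through by −3 gives the monic gcd n^2−16.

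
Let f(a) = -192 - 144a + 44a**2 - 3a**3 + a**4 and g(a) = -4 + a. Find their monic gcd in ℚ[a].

Euclidean algorithm in ℚ[a]:
  a**4 - 3a**3 + 44a**2 - 144a - 192 = (a**3 + a**2 + 48a + 48)(a - 4) + (0)
The last nonzero remainder a - 4 is already monic.

-4 + a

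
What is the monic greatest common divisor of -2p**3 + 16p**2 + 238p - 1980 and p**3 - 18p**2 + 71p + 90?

Repeated division with remainder:
  -2p**3 + 16p**2 + 238p - 1980 = (-2)(p**3 - 18p**2 + 71p + 90) + (-20p**2 + 380p - 1800)
  p**3 - 18p**2 + 71p + 90 = (-(1/20)p - 1/20)(-20p**2 + 380p - 1800) + (0)
Last nonzero remainder: -20p**2 + 380p - 1800. Dividing through by -20 gives the monic gcd p**2 - 19p + 90.

p**2 - 19p + 90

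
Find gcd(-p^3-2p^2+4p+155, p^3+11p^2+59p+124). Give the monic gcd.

p^2+7p+31

Euclidean algorithm in ℚ[p]:
  -p^3-2p^2+4p+155 = (-1)(p^3+11p^2+59p+124) + (9p^2+63p+279)
  p^3+11p^2+59p+124 = ((1/9)p+4/9)(9p^2+63p+279) + (0)
Last nonzero remainder: 9p^2+63p+279. Dividing through by 9 gives the monic gcd p^2+7p+31.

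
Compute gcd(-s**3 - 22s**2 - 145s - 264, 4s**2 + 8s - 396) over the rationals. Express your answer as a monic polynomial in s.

s + 11

Euclidean algorithm in ℚ[s]:
  -s**3 - 22s**2 - 145s - 264 = (-(1/4)s - 5)(4s**2 + 8s - 396) + (-204s - 2244)
  4s**2 + 8s - 396 = (-(1/51)s + 3/17)(-204s - 2244) + (0)
Last nonzero remainder: -204s - 2244. Dividing through by -204 gives the monic gcd s + 11.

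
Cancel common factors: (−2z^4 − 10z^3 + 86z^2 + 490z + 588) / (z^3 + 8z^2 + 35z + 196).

(−2z^3 + 4z^2 + 58z + 84)/(z^2 + z + 28)

Euclidean algorithm in ℚ[z]:
  −2z^4 − 10z^3 + 86z^2 + 490z + 588 = (−2z + 6)(z^3 + 8z^2 + 35z + 196) + (108z^2 + 672z − 588)
  z^3 + 8z^2 + 35z + 196 = ((1/108)z + 4/243)(108z^2 + 672z − 588) + ((2380/81)z + 16660/81)
  108z^2 + 672z − 588 = ((2187/595)z − 243/85)((2380/81)z + 16660/81) + (0)
Last nonzero remainder: (2380/81)z + 16660/81. Dividing through by 2380/81 gives the monic gcd z + 7.
Cancel z + 7 from numerator and denominator to get the reduced form.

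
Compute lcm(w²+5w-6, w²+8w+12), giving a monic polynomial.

w³+7w²+4w-12

Apply the Euclidean algorithm:
  w²+5w-6 = (w²+8w+12) + (-3w-18)
  w²+8w+12 = (-(1/3)w-2/3)(-3w-18) + (0)
Last nonzero remainder: -3w-18. Dividing through by -3 gives the monic gcd w+6.
Then lcm(f, g) = f·g / gcd(f, g); expanding and making the result monic gives the answer.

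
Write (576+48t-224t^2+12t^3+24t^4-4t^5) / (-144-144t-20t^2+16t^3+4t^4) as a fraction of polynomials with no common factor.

Repeated division with remainder:
  -4t^5+24t^4+12t^3-224t^2+48t+576 = (-t+10)(4t^4+16t^3-20t^2-144t-144) + (-168t^3-168t^2+1344t+2016)
  4t^4+16t^3-20t^2-144t-144 = (-(1/42)t-1/14)(-168t^3-168t^2+1344t+2016) + (0)
Last nonzero remainder: -168t^3-168t^2+1344t+2016. Dividing through by -168 gives the monic gcd t^3+t^2-8t-12.
Cancel t^3+t^2-8t-12 from numerator and denominator to get the reduced form.

(-12+7t-t^2)/(3+t)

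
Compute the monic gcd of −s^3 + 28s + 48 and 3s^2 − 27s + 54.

s − 6

Apply the Euclidean algorithm:
  −s^3 + 28s + 48 = (−(1/3)s − 3)(3s^2 − 27s + 54) + (−35s + 210)
  3s^2 − 27s + 54 = (−(3/35)s + 9/35)(−35s + 210) + (0)
Last nonzero remainder: −35s + 210. Dividing through by −35 gives the monic gcd s − 6.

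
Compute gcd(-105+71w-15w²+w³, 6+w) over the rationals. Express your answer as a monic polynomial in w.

1

By polynomial division,
  w³-15w²+71w-105 = (w²-21w+197)(w+6) + (-1287)
  w+6 = (-(1/1287)w-2/429)(-1287) + (0)
The last nonzero remainder is the constant -1287, so the polynomials are coprime and gcd = 1.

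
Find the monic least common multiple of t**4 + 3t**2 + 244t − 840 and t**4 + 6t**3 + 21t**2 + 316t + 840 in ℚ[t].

Euclidean algorithm in ℚ[t]:
  t**4 + 3t**2 + 244t − 840 = (t**4 + 6t**3 + 21t**2 + 316t + 840) + (−6t**3 − 18t**2 − 72t − 1680)
  t**4 + 6t**3 + 21t**2 + 316t + 840 = (−(1/6)t − 1/2)(−6t**3 − 18t**2 − 72t − 1680) + (0)
Last nonzero remainder: −6t**3 − 18t**2 − 72t − 1680. Dividing through by −6 gives the monic gcd t**3 + 3t**2 + 12t + 280.
Then lcm(f, g) = f·g / gcd(f, g); expanding and making the result monic gives the answer.

t**5 + 3t**4 + 3t**3 + 253t**2 − 108t − 2520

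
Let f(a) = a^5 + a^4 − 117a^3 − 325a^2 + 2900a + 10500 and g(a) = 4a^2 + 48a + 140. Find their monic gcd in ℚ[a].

a^2 + 12a + 35

Apply the Euclidean algorithm:
  a^5 + a^4 − 117a^3 − 325a^2 + 2900a + 10500 = ((1/4)a^3 − (11/4)a^2 − 5a + 75)(4a^2 + 48a + 140) + (0)
Last nonzero remainder: 4a^2 + 48a + 140. Dividing through by 4 gives the monic gcd a^2 + 12a + 35.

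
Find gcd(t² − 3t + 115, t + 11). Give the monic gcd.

Apply the Euclidean algorithm:
  t² − 3t + 115 = (t − 14)(t + 11) + (269)
  t + 11 = ((1/269)t + 11/269)(269) + (0)
The last nonzero remainder is the constant 269, so the polynomials are coprime and gcd = 1.

1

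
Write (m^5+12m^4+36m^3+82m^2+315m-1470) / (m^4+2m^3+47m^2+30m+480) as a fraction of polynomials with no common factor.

(m^3+12m^2+21m-98)/(m^2+2m+32)

Euclidean algorithm in ℚ[m]:
  m^5+12m^4+36m^3+82m^2+315m-1470 = (m+10)(m^4+2m^3+47m^2+30m+480) + (-31m^3-418m^2-465m-6270)
  m^4+2m^3+47m^2+30m+480 = (-(1/31)m+356/961)(-31m^3-418m^2-465m-6270) + ((179560/961)m^2+2693400/961)
  -31m^3-418m^2-465m-6270 = (-(29791/179560)m-200849/89780)((179560/961)m^2+2693400/961) + (0)
Last nonzero remainder: (179560/961)m^2+2693400/961. Dividing through by 179560/961 gives the monic gcd m^2+15.
Cancel m^2+15 from numerator and denominator to get the reduced form.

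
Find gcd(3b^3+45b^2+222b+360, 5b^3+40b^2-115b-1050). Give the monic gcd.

By polynomial division,
  3b^3+45b^2+222b+360 = (3/5)(5b^3+40b^2-115b-1050) + (21b^2+291b+990)
  5b^3+40b^2-115b-1050 = ((5/21)b-205/147)(21b^2+291b+990) + ((2700/49)b+16200/49)
  21b^2+291b+990 = ((343/900)b+539/180)((2700/49)b+16200/49) + (0)
Last nonzero remainder: (2700/49)b+16200/49. Dividing through by 2700/49 gives the monic gcd b+6.

b+6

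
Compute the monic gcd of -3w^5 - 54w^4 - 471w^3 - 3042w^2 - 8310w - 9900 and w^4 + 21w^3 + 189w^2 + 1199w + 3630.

w^2 + 4w + 55

Euclidean algorithm in ℚ[w]:
  -3w^5 - 54w^4 - 471w^3 - 3042w^2 - 8310w - 9900 = (-3w + 9)(w^4 + 21w^3 + 189w^2 + 1199w + 3630) + (-93w^3 - 1146w^2 - 8211w - 42570)
  w^4 + 21w^3 + 189w^2 + 1199w + 3630 = (-(1/93)w - 269/2883)(-93w^3 - 1146w^2 - 8211w - 42570) + (-(5976/961)w^2 - (23904/961)w - 328680/961)
  -93w^3 - 1146w^2 - 8211w - 42570 = ((29791/1992)w + 41323/332)(-(5976/961)w^2 - (23904/961)w - 328680/961) + (0)
Last nonzero remainder: -(5976/961)w^2 - (23904/961)w - 328680/961. Dividing through by -5976/961 gives the monic gcd w^2 + 4w + 55.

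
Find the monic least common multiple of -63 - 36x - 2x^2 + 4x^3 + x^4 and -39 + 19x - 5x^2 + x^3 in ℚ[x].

-819 - 342x - 17x^2 + 20x^3 + 3x^4 + 2x^5 + x^6

Apply the Euclidean algorithm:
  x^4 + 4x^3 - 2x^2 - 36x - 63 = (x + 9)(x^3 - 5x^2 + 19x - 39) + (24x^2 - 168x + 288)
  x^3 - 5x^2 + 19x - 39 = ((1/24)x + 1/12)(24x^2 - 168x + 288) + (21x - 63)
  24x^2 - 168x + 288 = ((8/7)x - 32/7)(21x - 63) + (0)
Last nonzero remainder: 21x - 63. Dividing through by 21 gives the monic gcd x - 3.
Then lcm(f, g) = f·g / gcd(f, g); expanding and making the result monic gives the answer.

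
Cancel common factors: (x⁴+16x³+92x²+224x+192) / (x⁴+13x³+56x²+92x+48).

(x+4)/(x+1)

Apply the Euclidean algorithm:
  x⁴+16x³+92x²+224x+192 = (x⁴+13x³+56x²+92x+48) + (3x³+36x²+132x+144)
  x⁴+13x³+56x²+92x+48 = ((1/3)x+1/3)(3x³+36x²+132x+144) + (0)
Last nonzero remainder: 3x³+36x²+132x+144. Dividing through by 3 gives the monic gcd x³+12x²+44x+48.
Cancel x³+12x²+44x+48 from numerator and denominator to get the reduced form.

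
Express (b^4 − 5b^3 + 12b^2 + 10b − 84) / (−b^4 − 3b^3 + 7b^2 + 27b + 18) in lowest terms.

Apply the Euclidean algorithm:
  b^4 − 5b^3 + 12b^2 + 10b − 84 = (−1)(−b^4 − 3b^3 + 7b^2 + 27b + 18) + (−8b^3 + 19b^2 + 37b − 66)
  −b^4 − 3b^3 + 7b^2 + 27b + 18 = ((1/8)b + 43/64)(−8b^3 + 19b^2 + 37b − 66) + (−(665/64)b^2 + (665/64)b + 1995/32)
  −8b^3 + 19b^2 + 37b − 66 = ((512/665)b − 704/665)(−(665/64)b^2 + (665/64)b + 1995/32) + (0)
Last nonzero remainder: −(665/64)b^2 + (665/64)b + 1995/32. Dividing through by −665/64 gives the monic gcd b^2 − b − 6.
Cancel b^2 − b − 6 from numerator and denominator to get the reduced form.

(−b^2 + 4b − 14)/(b^2 + 4b + 3)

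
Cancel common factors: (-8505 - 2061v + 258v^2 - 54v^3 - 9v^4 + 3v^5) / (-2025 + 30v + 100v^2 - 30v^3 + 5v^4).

(-105 - 6v + 3v^2)/(-25 + 5v)

Euclidean algorithm in ℚ[v]:
  3v^5 - 9v^4 - 54v^3 + 258v^2 - 2061v - 8505 = ((3/5)v + 9/5)(5v^4 - 30v^3 + 100v^2 + 30v - 2025) + (-60v^3 + 60v^2 - 900v - 4860)
  5v^4 - 30v^3 + 100v^2 + 30v - 2025 = (-(1/12)v + 5/12)(-60v^3 + 60v^2 - 900v - 4860) + (0)
Last nonzero remainder: -60v^3 + 60v^2 - 900v - 4860. Dividing through by -60 gives the monic gcd v^3 - v^2 + 15v + 81.
Cancel v^3 - v^2 + 15v + 81 from numerator and denominator to get the reduced form.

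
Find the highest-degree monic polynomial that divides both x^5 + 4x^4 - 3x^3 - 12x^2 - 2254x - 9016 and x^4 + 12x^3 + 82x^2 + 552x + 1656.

x^2 + 46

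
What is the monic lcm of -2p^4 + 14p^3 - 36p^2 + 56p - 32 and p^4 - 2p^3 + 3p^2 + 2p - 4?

p^5 - 6p^4 + 11p^3 - 10p^2 - 12p + 16

Repeated division with remainder:
  -2p^4 + 14p^3 - 36p^2 + 56p - 32 = (-2)(p^4 - 2p^3 + 3p^2 + 2p - 4) + (10p^3 - 30p^2 + 60p - 40)
  p^4 - 2p^3 + 3p^2 + 2p - 4 = ((1/10)p + 1/10)(10p^3 - 30p^2 + 60p - 40) + (0)
Last nonzero remainder: 10p^3 - 30p^2 + 60p - 40. Dividing through by 10 gives the monic gcd p^3 - 3p^2 + 6p - 4.
Then lcm(f, g) = f·g / gcd(f, g); expanding and making the result monic gives the answer.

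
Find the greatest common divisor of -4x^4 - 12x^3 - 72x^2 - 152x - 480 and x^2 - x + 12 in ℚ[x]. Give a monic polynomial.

x^2 - x + 12

Euclidean algorithm in ℚ[x]:
  -4x^4 - 12x^3 - 72x^2 - 152x - 480 = (-4x^2 - 16x - 40)(x^2 - x + 12) + (0)
The last nonzero remainder x^2 - x + 12 is already monic.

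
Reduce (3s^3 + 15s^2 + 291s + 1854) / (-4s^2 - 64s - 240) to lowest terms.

Euclidean algorithm in ℚ[s]:
  3s^3 + 15s^2 + 291s + 1854 = (-(3/4)s + 33/4)(-4s^2 - 64s - 240) + (639s + 3834)
  -4s^2 - 64s - 240 = (-(4/639)s - 40/639)(639s + 3834) + (0)
Last nonzero remainder: 639s + 3834. Dividing through by 639 gives the monic gcd s + 6.
Cancel s + 6 from numerator and denominator to get the reduced form.

(-3s^2 + 3s - 309)/(4s + 40)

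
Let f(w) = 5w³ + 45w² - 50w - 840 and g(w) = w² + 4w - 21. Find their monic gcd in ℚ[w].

Apply the Euclidean algorithm:
  5w³ + 45w² - 50w - 840 = (5w + 25)(w² + 4w - 21) + (-45w - 315)
  w² + 4w - 21 = (-(1/45)w + 1/15)(-45w - 315) + (0)
Last nonzero remainder: -45w - 315. Dividing through by -45 gives the monic gcd w + 7.

w + 7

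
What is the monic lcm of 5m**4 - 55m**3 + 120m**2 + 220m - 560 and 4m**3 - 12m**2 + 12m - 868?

m**6 - 7m**5 + 11m**4 - 201m**3 + 808m**2 + 916m - 3472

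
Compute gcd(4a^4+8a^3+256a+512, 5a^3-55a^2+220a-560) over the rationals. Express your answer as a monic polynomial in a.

a^2-4a+16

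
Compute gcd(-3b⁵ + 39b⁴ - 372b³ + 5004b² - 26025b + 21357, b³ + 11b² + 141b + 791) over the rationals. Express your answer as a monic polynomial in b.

b² + 4b + 113

Apply the Euclidean algorithm:
  -3b⁵ + 39b⁴ - 372b³ + 5004b² - 26025b + 21357 = (-3b² + 72b - 741)(b³ + 11b² + 141b + 791) + (5376b² + 21504b + 607488)
  b³ + 11b² + 141b + 791 = ((1/5376)b + 1/768)(5376b² + 21504b + 607488) + (0)
Last nonzero remainder: 5376b² + 21504b + 607488. Dividing through by 5376 gives the monic gcd b² + 4b + 113.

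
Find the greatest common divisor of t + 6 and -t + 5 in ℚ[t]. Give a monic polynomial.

1

Repeated division with remainder:
  t + 6 = (-1)(-t + 5) + (11)
  -t + 5 = (-(1/11)t + 5/11)(11) + (0)
The last nonzero remainder is the constant 11, so the polynomials are coprime and gcd = 1.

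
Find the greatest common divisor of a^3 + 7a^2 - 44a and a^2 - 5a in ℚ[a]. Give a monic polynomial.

a

By polynomial division,
  a^3 + 7a^2 - 44a = (a + 12)(a^2 - 5a) + (16a)
  a^2 - 5a = ((1/16)a - 5/16)(16a) + (0)
Last nonzero remainder: 16a. Dividing through by 16 gives the monic gcd a.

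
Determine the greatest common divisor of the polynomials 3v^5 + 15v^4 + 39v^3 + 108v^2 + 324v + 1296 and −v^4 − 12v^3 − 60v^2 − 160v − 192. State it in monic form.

v^3 + 8v^2 + 28v + 48

Repeated division with remainder:
  3v^5 + 15v^4 + 39v^3 + 108v^2 + 324v + 1296 = (−3v + 21)(−v^4 − 12v^3 − 60v^2 − 160v − 192) + (111v^3 + 888v^2 + 3108v + 5328)
  −v^4 − 12v^3 − 60v^2 − 160v − 192 = (−(1/111)v − 4/111)(111v^3 + 888v^2 + 3108v + 5328) + (0)
Last nonzero remainder: 111v^3 + 888v^2 + 3108v + 5328. Dividing through by 111 gives the monic gcd v^3 + 8v^2 + 28v + 48.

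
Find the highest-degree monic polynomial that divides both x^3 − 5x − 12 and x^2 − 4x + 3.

x − 3

Apply the Euclidean algorithm:
  x^3 − 5x − 12 = (x + 4)(x^2 − 4x + 3) + (8x − 24)
  x^2 − 4x + 3 = ((1/8)x − 1/8)(8x − 24) + (0)
Last nonzero remainder: 8x − 24. Dividing through by 8 gives the monic gcd x − 3.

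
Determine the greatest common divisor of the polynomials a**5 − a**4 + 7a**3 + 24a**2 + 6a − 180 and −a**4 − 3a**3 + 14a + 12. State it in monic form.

a**3 + 2a**2 − 2a − 12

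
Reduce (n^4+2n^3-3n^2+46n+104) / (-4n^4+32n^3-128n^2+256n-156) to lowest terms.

(-n^2-6n-8)/(4n^2-16n+12)

Euclidean algorithm in ℚ[n]:
  n^4+2n^3-3n^2+46n+104 = (-1/4)(-4n^4+32n^3-128n^2+256n-156) + (10n^3-35n^2+110n+65)
  -4n^4+32n^3-128n^2+256n-156 = (-(2/5)n+9/5)(10n^3-35n^2+110n+65) + (-21n^2+84n-273)
  10n^3-35n^2+110n+65 = (-(10/21)n-5/21)(-21n^2+84n-273) + (0)
Last nonzero remainder: -21n^2+84n-273. Dividing through by -21 gives the monic gcd n^2-4n+13.
Cancel n^2-4n+13 from numerator and denominator to get the reduced form.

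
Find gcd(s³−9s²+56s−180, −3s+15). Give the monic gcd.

By polynomial division,
  s³−9s²+56s−180 = (−(1/3)s²+(4/3)s−12)(−3s+15) + (0)
Last nonzero remainder: −3s+15. Dividing through by −3 gives the monic gcd s−5.

s−5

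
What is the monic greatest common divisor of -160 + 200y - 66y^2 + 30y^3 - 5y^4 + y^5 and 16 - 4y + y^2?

16 - 4y + y^2

Repeated division with remainder:
  y^5 - 5y^4 + 30y^3 - 66y^2 + 200y - 160 = (y^3 - y^2 + 10y - 10)(y^2 - 4y + 16) + (0)
The last nonzero remainder y^2 - 4y + 16 is already monic.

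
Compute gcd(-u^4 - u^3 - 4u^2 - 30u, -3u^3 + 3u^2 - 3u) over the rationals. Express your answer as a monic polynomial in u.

Apply the Euclidean algorithm:
  -u^4 - u^3 - 4u^2 - 30u = ((1/3)u + 2/3)(-3u^3 + 3u^2 - 3u) + (-5u^2 - 28u)
  -3u^3 + 3u^2 - 3u = ((3/5)u - 99/25)(-5u^2 - 28u) + (-(2847/25)u)
  -5u^2 - 28u = ((125/2847)u + 700/2847)(-(2847/25)u) + (0)
Last nonzero remainder: -(2847/25)u. Dividing through by -2847/25 gives the monic gcd u.

u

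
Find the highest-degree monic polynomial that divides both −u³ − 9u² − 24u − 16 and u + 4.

By polynomial division,
  −u³ − 9u² − 24u − 16 = (−u² − 5u − 4)(u + 4) + (0)
The last nonzero remainder u + 4 is already monic.

u + 4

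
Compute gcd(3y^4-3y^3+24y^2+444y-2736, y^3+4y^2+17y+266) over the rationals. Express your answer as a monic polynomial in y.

y^2-3y+38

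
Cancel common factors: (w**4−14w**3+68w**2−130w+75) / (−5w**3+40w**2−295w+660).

(−w**3+11w**2−35w+25)/(5w**2−25w+220)

By polynomial division,
  w**4−14w**3+68w**2−130w+75 = (−(1/5)w+6/5)(−5w**3+40w**2−295w+660) + (−39w**2+356w−717)
  −5w**3+40w**2−295w+660 = ((5/39)w+220/1521)(−39w**2+356w−717) + (−(387200/1521)w+387200/507)
  −39w**2+356w−717 = ((59319/387200)w−363519/387200)(−(387200/1521)w+387200/507) + (0)
Last nonzero remainder: −(387200/1521)w+387200/507. Dividing through by −387200/1521 gives the monic gcd w−3.
Cancel w−3 from numerator and denominator to get the reduced form.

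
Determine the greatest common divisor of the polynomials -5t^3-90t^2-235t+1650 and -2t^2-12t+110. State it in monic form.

t+11

Repeated division with remainder:
  -5t^3-90t^2-235t+1650 = ((5/2)t+30)(-2t^2-12t+110) + (-150t-1650)
  -2t^2-12t+110 = ((1/75)t-1/15)(-150t-1650) + (0)
Last nonzero remainder: -150t-1650. Dividing through by -150 gives the monic gcd t+11.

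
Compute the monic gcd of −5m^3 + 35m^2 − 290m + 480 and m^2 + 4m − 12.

By polynomial division,
  −5m^3 + 35m^2 − 290m + 480 = (−5m + 55)(m^2 + 4m − 12) + (−570m + 1140)
  m^2 + 4m − 12 = (−(1/570)m − 1/95)(−570m + 1140) + (0)
Last nonzero remainder: −570m + 1140. Dividing through by −570 gives the monic gcd m − 2.

m − 2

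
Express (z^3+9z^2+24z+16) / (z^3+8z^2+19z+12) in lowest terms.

Euclidean algorithm in ℚ[z]:
  z^3+9z^2+24z+16 = (z^3+8z^2+19z+12) + (z^2+5z+4)
  z^3+8z^2+19z+12 = (z+3)(z^2+5z+4) + (0)
The last nonzero remainder z^2+5z+4 is already monic.
Cancel z^2+5z+4 from numerator and denominator to get the reduced form.

(z+4)/(z+3)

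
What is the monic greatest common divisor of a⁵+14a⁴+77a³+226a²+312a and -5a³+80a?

By polynomial division,
  a⁵+14a⁴+77a³+226a²+312a = (-(1/5)a²-(14/5)a-93/5)(-5a³+80a) + (450a²+1800a)
  -5a³+80a = (-(1/90)a+2/45)(450a²+1800a) + (0)
Last nonzero remainder: 450a²+1800a. Dividing through by 450 gives the monic gcd a²+4a.

a²+4a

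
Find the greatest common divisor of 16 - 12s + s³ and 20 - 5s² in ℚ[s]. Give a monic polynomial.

Apply the Euclidean algorithm:
  s³ - 12s + 16 = (-(1/5)s)(-5s² + 20) + (-8s + 16)
  -5s² + 20 = ((5/8)s + 5/4)(-8s + 16) + (0)
Last nonzero remainder: -8s + 16. Dividing through by -8 gives the monic gcd s - 2.

-2 + s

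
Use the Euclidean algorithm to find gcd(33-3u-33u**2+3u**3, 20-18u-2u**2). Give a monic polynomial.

Euclidean algorithm in ℚ[u]:
  3u**3-33u**2-3u+33 = (-(3/2)u+30)(-2u**2-18u+20) + (567u-567)
  -2u**2-18u+20 = (-(2/567)u-20/567)(567u-567) + (0)
Last nonzero remainder: 567u-567. Dividing through by 567 gives the monic gcd u-1.

-1+u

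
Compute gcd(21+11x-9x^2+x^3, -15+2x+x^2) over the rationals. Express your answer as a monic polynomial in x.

-3+x

Repeated division with remainder:
  x^3-9x^2+11x+21 = (x-11)(x^2+2x-15) + (48x-144)
  x^2+2x-15 = ((1/48)x+5/48)(48x-144) + (0)
Last nonzero remainder: 48x-144. Dividing through by 48 gives the monic gcd x-3.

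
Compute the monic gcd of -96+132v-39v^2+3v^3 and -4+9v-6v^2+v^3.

4-5v+v^2

By polynomial division,
  3v^3-39v^2+132v-96 = (3)(v^3-6v^2+9v-4) + (-21v^2+105v-84)
  v^3-6v^2+9v-4 = (-(1/21)v+1/21)(-21v^2+105v-84) + (0)
Last nonzero remainder: -21v^2+105v-84. Dividing through by -21 gives the monic gcd v^2-5v+4.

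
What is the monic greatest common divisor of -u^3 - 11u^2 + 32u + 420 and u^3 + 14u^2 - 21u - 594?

u - 6

By polynomial division,
  -u^3 - 11u^2 + 32u + 420 = (-1)(u^3 + 14u^2 - 21u - 594) + (3u^2 + 11u - 174)
  u^3 + 14u^2 - 21u - 594 = ((1/3)u + 31/9)(3u^2 + 11u - 174) + (-(8/9)u + 16/3)
  3u^2 + 11u - 174 = (-(27/8)u - 261/8)(-(8/9)u + 16/3) + (0)
Last nonzero remainder: -(8/9)u + 16/3. Dividing through by -8/9 gives the monic gcd u - 6.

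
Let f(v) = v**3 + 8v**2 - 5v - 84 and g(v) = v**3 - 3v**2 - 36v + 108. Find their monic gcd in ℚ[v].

v - 3

Euclidean algorithm in ℚ[v]:
  v**3 + 8v**2 - 5v - 84 = (v**3 - 3v**2 - 36v + 108) + (11v**2 + 31v - 192)
  v**3 - 3v**2 - 36v + 108 = ((1/11)v - 64/121)(11v**2 + 31v - 192) + (-(260/121)v + 780/121)
  11v**2 + 31v - 192 = (-(1331/260)v - 1936/65)(-(260/121)v + 780/121) + (0)
Last nonzero remainder: -(260/121)v + 780/121. Dividing through by -260/121 gives the monic gcd v - 3.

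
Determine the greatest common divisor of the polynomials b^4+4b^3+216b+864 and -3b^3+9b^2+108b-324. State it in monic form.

b+6

By polynomial division,
  b^4+4b^3+216b+864 = (-(1/3)b-7/3)(-3b^3+9b^2+108b-324) + (57b^2+360b+108)
  -3b^3+9b^2+108b-324 = (-(1/19)b+177/361)(57b^2+360b+108) + (-(22680/361)b-136080/361)
  57b^2+360b+108 = (-(6859/7560)b-361/1260)(-(22680/361)b-136080/361) + (0)
Last nonzero remainder: -(22680/361)b-136080/361. Dividing through by -22680/361 gives the monic gcd b+6.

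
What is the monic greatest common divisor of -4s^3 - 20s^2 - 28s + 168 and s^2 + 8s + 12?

1

By polynomial division,
  -4s^3 - 20s^2 - 28s + 168 = (-4s + 12)(s^2 + 8s + 12) + (-76s + 24)
  s^2 + 8s + 12 = (-(1/76)s - 79/722)(-76s + 24) + (5280/361)
  -76s + 24 = (-(6859/1320)s + 361/220)(5280/361) + (0)
The last nonzero remainder is the constant 5280/361, so the polynomials are coprime and gcd = 1.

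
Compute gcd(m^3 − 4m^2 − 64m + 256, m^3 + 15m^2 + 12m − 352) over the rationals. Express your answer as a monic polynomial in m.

Repeated division with remainder:
  m^3 − 4m^2 − 64m + 256 = (m^3 + 15m^2 + 12m − 352) + (−19m^2 − 76m + 608)
  m^3 + 15m^2 + 12m − 352 = (−(1/19)m − 11/19)(−19m^2 − 76m + 608) + (0)
Last nonzero remainder: −19m^2 − 76m + 608. Dividing through by −19 gives the monic gcd m^2 + 4m − 32.

m^2 + 4m − 32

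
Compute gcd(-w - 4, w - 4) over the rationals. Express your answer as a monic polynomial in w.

1

Euclidean algorithm in ℚ[w]:
  -w - 4 = (-1)(w - 4) + (-8)
  w - 4 = (-(1/8)w + 1/2)(-8) + (0)
The last nonzero remainder is the constant -8, so the polynomials are coprime and gcd = 1.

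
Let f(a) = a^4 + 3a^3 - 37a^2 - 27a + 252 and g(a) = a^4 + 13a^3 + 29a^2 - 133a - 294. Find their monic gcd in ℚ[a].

a^2 + 4a - 21

By polynomial division,
  a^4 + 3a^3 - 37a^2 - 27a + 252 = (a^4 + 13a^3 + 29a^2 - 133a - 294) + (-10a^3 - 66a^2 + 106a + 546)
  a^4 + 13a^3 + 29a^2 - 133a - 294 = (-(1/10)a - 16/25)(-10a^3 - 66a^2 + 106a + 546) + (-(66/25)a^2 - (264/25)a + 1386/25)
  -10a^3 - 66a^2 + 106a + 546 = ((125/33)a + 325/33)(-(66/25)a^2 - (264/25)a + 1386/25) + (0)
Last nonzero remainder: -(66/25)a^2 - (264/25)a + 1386/25. Dividing through by -66/25 gives the monic gcd a^2 + 4a - 21.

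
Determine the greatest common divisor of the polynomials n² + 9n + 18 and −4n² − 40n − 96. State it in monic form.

n + 6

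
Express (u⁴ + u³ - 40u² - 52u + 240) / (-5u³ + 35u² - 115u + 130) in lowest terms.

(-u³ - 3u² + 34u + 120)/(5u² - 25u + 65)

Euclidean algorithm in ℚ[u]:
  u⁴ + u³ - 40u² - 52u + 240 = (-(1/5)u - 8/5)(-5u³ + 35u² - 115u + 130) + (-7u² - 210u + 448)
  -5u³ + 35u² - 115u + 130 = ((5/7)u - 185/7)(-7u² - 210u + 448) + (-5985u + 11970)
  -7u² - 210u + 448 = ((1/855)u + 32/855)(-5985u + 11970) + (0)
Last nonzero remainder: -5985u + 11970. Dividing through by -5985 gives the monic gcd u - 2.
Cancel u - 2 from numerator and denominator to get the reduced form.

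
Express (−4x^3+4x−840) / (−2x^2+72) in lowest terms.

(2x^2−12x+70)/(x−6)

By polynomial division,
  −4x^3+4x−840 = (2x)(−2x^2+72) + (−140x−840)
  −2x^2+72 = ((1/70)x−3/35)(−140x−840) + (0)
Last nonzero remainder: −140x−840. Dividing through by −140 gives the monic gcd x+6.
Cancel x+6 from numerator and denominator to get the reduced form.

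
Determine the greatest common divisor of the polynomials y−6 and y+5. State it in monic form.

By polynomial division,
  y−6 = (y+5) + (−11)
  y+5 = (−(1/11)y−5/11)(−11) + (0)
The last nonzero remainder is the constant −11, so the polynomials are coprime and gcd = 1.

1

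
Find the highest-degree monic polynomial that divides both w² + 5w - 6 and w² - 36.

Euclidean algorithm in ℚ[w]:
  w² + 5w - 6 = (w² - 36) + (5w + 30)
  w² - 36 = ((1/5)w - 6/5)(5w + 30) + (0)
Last nonzero remainder: 5w + 30. Dividing through by 5 gives the monic gcd w + 6.

w + 6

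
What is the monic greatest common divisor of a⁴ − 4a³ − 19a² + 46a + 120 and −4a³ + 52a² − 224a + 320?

a² − 9a + 20

Apply the Euclidean algorithm:
  a⁴ − 4a³ − 19a² + 46a + 120 = (−(1/4)a − 9/4)(−4a³ + 52a² − 224a + 320) + (42a² − 378a + 840)
  −4a³ + 52a² − 224a + 320 = (−(2/21)a + 8/21)(42a² − 378a + 840) + (0)
Last nonzero remainder: 42a² − 378a + 840. Dividing through by 42 gives the monic gcd a² − 9a + 20.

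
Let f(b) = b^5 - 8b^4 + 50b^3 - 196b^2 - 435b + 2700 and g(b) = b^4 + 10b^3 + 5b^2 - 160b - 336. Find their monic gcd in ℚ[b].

b^2 - b - 12

Repeated division with remainder:
  b^5 - 8b^4 + 50b^3 - 196b^2 - 435b + 2700 = (b - 18)(b^4 + 10b^3 + 5b^2 - 160b - 336) + (225b^3 + 54b^2 - 2979b - 3348)
  b^4 + 10b^3 + 5b^2 - 160b - 336 = ((1/225)b + 244/5625)(225b^3 + 54b^2 - 2979b - 3348) + ((9936/625)b^2 - (9936/625)b - 119232/625)
  225b^3 + 54b^2 - 2979b - 3348 = ((15625/1104)b + 19375/1104)((9936/625)b^2 - (9936/625)b - 119232/625) + (0)
Last nonzero remainder: (9936/625)b^2 - (9936/625)b - 119232/625. Dividing through by 9936/625 gives the monic gcd b^2 - b - 12.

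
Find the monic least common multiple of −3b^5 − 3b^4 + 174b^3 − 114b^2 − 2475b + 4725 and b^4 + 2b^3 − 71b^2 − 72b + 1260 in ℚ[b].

Repeated division with remainder:
  −3b^5 − 3b^4 + 174b^3 − 114b^2 − 2475b + 4725 = (−3b + 3)(b^4 + 2b^3 − 71b^2 − 72b + 1260) + (−45b^3 − 117b^2 + 1521b + 945)
  b^4 + 2b^3 − 71b^2 − 72b + 1260 = (−(1/45)b + 1/75)(−45b^3 − 117b^2 + 1521b + 945) + (−(891/25)b^2 − (1782/25)b + 6237/5)
  −45b^3 − 117b^2 + 1521b + 945 = ((125/99)b + 25/33)(−(891/25)b^2 − (1782/25)b + 6237/5) + (0)
Last nonzero remainder: −(891/25)b^2 − (1782/25)b + 6237/5. Dividing through by −891/25 gives the monic gcd b^2 + 2b − 35.
Then lcm(f, g) = f·g / gcd(f, g); expanding and making the result monic gives the answer.

b^7 + b^6 − 94b^5 + 2b^4 + 2913b^3 − 2943b^2 − 29700b + 56700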